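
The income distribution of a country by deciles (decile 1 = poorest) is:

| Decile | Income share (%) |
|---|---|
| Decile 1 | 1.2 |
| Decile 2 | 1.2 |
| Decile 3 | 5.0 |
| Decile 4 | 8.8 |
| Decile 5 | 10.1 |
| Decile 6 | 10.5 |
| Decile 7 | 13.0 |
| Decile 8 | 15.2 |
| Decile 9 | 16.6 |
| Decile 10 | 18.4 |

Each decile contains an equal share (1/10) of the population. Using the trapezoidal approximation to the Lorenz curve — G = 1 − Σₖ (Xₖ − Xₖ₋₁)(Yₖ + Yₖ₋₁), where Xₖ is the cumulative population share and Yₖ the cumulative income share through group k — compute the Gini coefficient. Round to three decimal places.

0.327

Cumulative income shares Yₖ: 0.0120, 0.0240, 0.0740, 0.1620, 0.2630, 0.3680, 0.4980, 0.6500, 0.8160, 1.0000
Σ (Xₖ−Xₖ₋₁)(Yₖ+Yₖ₋₁) = (1/10)(0.0120+0.0000) + (1/10)(0.0240+0.0120) + (1/10)(0.0740+0.0240) + (1/10)(0.1620+0.0740) + (1/10)(0.2630+0.1620) + (1/10)(0.3680+0.2630) + (1/10)(0.4980+0.3680) + (1/10)(0.6500+0.4980) + (1/10)(0.8160+0.6500) + (1/10)(1.0000+0.8160)
  = 0.0012 + 0.0036 + 0.0098 + 0.0236 + 0.0425 + 0.0631 + 0.0866 + 0.1148 + 0.1466 + 0.1816 = 0.6734
G = 1 − 0.6734 = 0.3266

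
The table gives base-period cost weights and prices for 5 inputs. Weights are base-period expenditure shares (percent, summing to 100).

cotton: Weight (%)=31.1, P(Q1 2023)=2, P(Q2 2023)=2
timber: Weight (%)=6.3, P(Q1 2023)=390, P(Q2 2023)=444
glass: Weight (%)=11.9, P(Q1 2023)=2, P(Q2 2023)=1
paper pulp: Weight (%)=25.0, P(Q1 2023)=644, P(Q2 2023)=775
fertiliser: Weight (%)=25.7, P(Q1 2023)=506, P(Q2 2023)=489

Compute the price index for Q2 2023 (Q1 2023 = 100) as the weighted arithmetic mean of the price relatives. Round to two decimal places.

cotton: 31.1 × (2/2) = 31.1 × 1.000000 = 31.1000
timber: 6.3 × (444/390) = 6.3 × 1.138462 = 7.1723
glass: 11.9 × (1/2) = 11.9 × 0.500000 = 5.9500
paper pulp: 25.0 × (775/644) = 25.0 × 1.203416 = 30.0854
fertiliser: 25.7 × (489/506) = 25.7 × 0.966403 = 24.8366
Index = Σ wᵢ·(p₁ᵢ/p₀ᵢ) = 31.1000 + 7.1723 + 5.9500 + 30.0854 + 24.8366 = 99.1443

99.14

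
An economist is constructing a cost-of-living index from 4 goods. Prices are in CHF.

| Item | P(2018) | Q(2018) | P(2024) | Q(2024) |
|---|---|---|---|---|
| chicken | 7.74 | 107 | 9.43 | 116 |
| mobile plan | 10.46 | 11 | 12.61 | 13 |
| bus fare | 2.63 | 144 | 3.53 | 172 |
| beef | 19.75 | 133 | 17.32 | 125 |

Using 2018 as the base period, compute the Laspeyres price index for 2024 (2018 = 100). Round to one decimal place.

100.3

Laspeyres price index uses base-period quantities as weights.
ΣP(2024)·Q(2018) = 9.43×107 + 12.61×11 + 3.53×144 + 17.32×133 = 1009.01 + 138.71 + 508.32 + 2303.56 = 3959.6
ΣP(2018)·Q(2018) = 7.74×107 + 10.46×11 + 2.63×144 + 19.75×133 = 828.18 + 115.06 + 378.72 + 2626.75 = 3948.71
Index = 3959.6 / 3948.71 × 100 = 100.2758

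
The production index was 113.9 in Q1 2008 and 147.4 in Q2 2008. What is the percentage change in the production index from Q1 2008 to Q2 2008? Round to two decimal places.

Change = (147.4 − 113.9) / 113.9 × 100
       = 33.5 / 113.9 × 100 = 29.4118%

29.41%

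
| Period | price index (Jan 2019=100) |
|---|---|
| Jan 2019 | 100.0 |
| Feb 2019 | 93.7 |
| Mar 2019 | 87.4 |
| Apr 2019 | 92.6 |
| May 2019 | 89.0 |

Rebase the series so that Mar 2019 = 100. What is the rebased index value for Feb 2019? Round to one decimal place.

Rebased(Feb 2019) = 93.7 / 87.4 × 100 = 107.2082

107.2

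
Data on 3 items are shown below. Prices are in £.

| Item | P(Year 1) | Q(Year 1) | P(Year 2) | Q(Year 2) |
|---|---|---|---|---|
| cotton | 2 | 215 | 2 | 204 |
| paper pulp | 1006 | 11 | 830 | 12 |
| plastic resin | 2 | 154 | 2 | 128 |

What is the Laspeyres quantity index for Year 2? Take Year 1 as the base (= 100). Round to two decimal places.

107.90

Laspeyres quantity index uses base-period prices as weights.
ΣP(Year 1)·Q(Year 2) = 2×204 + 1006×12 + 2×128 = 408 + 12072 + 256 = 12736
ΣP(Year 1)·Q(Year 1) = 2×215 + 1006×11 + 2×154 = 430 + 11066 + 308 = 11804
Index = 12736 / 11804 × 100 = 107.8956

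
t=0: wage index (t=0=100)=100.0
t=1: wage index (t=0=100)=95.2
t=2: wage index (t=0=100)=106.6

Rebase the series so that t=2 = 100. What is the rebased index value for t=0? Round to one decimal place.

Rebased(t=0) = 100.0 / 106.6 × 100 = 93.8086

93.8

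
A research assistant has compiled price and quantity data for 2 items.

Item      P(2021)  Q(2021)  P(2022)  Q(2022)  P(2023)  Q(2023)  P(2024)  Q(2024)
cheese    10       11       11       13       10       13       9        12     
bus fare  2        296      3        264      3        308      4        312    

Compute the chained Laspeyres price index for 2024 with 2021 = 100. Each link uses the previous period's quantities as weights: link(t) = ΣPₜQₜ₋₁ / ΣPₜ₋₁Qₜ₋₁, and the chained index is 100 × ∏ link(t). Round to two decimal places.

181.40

Link 2021→2022:
ΣP(2022)Q(2021) = 11×11 + 3×296 = 121 + 888 = 1009
ΣP(2021)Q(2021) = 10×11 + 2×296 = 110 + 592 = 702
link = 1009/702 = 1.437322
Link 2022→2023:
ΣP(2023)Q(2022) = 10×13 + 3×264 = 130 + 792 = 922
ΣP(2022)Q(2022) = 11×13 + 3×264 = 143 + 792 = 935
link = 922/935 = 0.986096
Link 2023→2024:
ΣP(2024)Q(2023) = 9×13 + 4×308 = 117 + 1232 = 1349
ΣP(2023)Q(2023) = 10×13 + 3×308 = 130 + 924 = 1054
link = 1349/1054 = 1.279886
Chained index = 100 × 1.437322 × 0.986096 × 1.279886 = 181.4031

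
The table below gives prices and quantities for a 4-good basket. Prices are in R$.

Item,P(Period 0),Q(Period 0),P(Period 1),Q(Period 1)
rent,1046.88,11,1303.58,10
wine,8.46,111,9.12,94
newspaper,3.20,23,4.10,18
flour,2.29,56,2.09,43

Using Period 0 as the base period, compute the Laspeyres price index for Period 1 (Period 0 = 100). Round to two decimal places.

Laspeyres price index uses base-period quantities as weights.
ΣP(Period 1)·Q(Period 0) = 1303.58×11 + 9.12×111 + 4.10×23 + 2.09×56 = 14339.38 + 1012.32 + 94.3 + 117.04 = 15563.04
ΣP(Period 0)·Q(Period 0) = 1046.88×11 + 8.46×111 + 3.20×23 + 2.29×56 = 11515.68 + 939.06 + 73.6 + 128.24 = 12656.58
Index = 15563.04 / 12656.58 × 100 = 122.9640

122.96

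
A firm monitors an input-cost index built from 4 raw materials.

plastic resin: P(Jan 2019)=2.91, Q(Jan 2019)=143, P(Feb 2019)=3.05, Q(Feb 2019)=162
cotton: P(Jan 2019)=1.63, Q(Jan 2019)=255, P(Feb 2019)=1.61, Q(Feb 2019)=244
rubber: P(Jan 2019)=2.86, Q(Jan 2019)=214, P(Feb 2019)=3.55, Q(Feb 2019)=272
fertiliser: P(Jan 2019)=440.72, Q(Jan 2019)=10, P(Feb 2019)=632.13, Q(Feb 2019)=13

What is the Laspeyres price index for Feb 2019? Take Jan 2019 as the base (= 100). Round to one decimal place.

135.5

Laspeyres price index uses base-period quantities as weights.
ΣP(Feb 2019)·Q(Jan 2019) = 3.05×143 + 1.61×255 + 3.55×214 + 632.13×10 = 436.15 + 410.55 + 759.7 + 6321.3 = 7927.7
ΣP(Jan 2019)·Q(Jan 2019) = 2.91×143 + 1.63×255 + 2.86×214 + 440.72×10 = 416.13 + 415.65 + 612.04 + 4407.2 = 5851.02
Index = 7927.7 / 5851.02 × 100 = 135.4926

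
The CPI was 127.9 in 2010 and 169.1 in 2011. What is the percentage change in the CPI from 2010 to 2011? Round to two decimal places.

32.21%

Change = (169.1 − 127.9) / 127.9 × 100
       = 41.2 / 127.9 × 100 = 32.2127%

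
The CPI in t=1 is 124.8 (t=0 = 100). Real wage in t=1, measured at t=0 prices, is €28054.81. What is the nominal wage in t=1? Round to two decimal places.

Nominal = Real × (Index/100) = 28054.81 × (124.8/100)
        = 28054.81 × 1.248 = 35012.4029

35012.40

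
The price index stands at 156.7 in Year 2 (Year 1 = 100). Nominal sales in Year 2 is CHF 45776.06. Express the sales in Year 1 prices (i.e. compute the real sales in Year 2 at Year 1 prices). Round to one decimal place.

29212.5

Real = Nominal ÷ (Index/100) = 45776.06 ÷ (156.7/100)
     = 45776.06 ÷ 1.567 = 29212.5463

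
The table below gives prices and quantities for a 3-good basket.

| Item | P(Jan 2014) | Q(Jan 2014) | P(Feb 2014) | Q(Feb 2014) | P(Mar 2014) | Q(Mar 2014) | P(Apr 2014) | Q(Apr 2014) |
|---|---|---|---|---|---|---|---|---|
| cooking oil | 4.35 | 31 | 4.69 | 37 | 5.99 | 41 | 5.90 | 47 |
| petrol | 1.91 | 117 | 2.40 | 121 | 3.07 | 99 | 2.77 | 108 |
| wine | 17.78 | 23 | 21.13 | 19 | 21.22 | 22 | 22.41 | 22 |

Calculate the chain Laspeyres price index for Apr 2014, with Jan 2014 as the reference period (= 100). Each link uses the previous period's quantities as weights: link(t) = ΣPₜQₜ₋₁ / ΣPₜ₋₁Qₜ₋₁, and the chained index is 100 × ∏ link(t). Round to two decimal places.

135.90

Link Jan 2014→Feb 2014:
ΣP(Feb 2014)Q(Jan 2014) = 4.69×31 + 2.40×117 + 21.13×23 = 145.39 + 280.8 + 485.99 = 912.18
ΣP(Jan 2014)Q(Jan 2014) = 4.35×31 + 1.91×117 + 17.78×23 = 134.85 + 223.47 + 408.94 = 767.26
link = 912.18/767.26 = 1.188880
Link Feb 2014→Mar 2014:
ΣP(Mar 2014)Q(Feb 2014) = 5.99×37 + 3.07×121 + 21.22×19 = 221.63 + 371.47 + 403.18 = 996.28
ΣP(Feb 2014)Q(Feb 2014) = 4.69×37 + 2.40×121 + 21.13×19 = 173.53 + 290.4 + 401.47 = 865.4
link = 996.28/865.4 = 1.151236
Link Mar 2014→Apr 2014:
ΣP(Apr 2014)Q(Mar 2014) = 5.90×41 + 2.77×99 + 22.41×22 = 241.9 + 274.23 + 493.02 = 1009.15
ΣP(Mar 2014)Q(Mar 2014) = 5.99×41 + 3.07×99 + 21.22×22 = 245.59 + 303.93 + 466.84 = 1016.36
link = 1009.15/1016.36 = 0.992906
Chained index = 100 × 1.188880 × 1.151236 × 0.992906 = 135.8973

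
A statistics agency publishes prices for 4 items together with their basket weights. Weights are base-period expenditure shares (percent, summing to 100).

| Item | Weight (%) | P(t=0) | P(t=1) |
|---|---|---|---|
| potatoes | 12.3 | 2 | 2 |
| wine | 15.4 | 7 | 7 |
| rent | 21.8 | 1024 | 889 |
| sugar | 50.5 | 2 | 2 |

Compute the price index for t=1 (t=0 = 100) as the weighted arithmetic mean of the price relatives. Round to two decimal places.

97.13

potatoes: 12.3 × (2/2) = 12.3 × 1.000000 = 12.3000
wine: 15.4 × (7/7) = 15.4 × 1.000000 = 15.4000
rent: 21.8 × (889/1024) = 21.8 × 0.868164 = 18.9260
sugar: 50.5 × (2/2) = 50.5 × 1.000000 = 50.5000
Index = Σ wᵢ·(p₁ᵢ/p₀ᵢ) = 12.3000 + 15.4000 + 18.9260 + 50.5000 = 97.1260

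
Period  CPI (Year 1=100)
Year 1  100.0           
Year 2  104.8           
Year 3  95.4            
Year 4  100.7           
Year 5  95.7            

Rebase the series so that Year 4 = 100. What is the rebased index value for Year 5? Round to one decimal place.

95.0

Rebased(Year 5) = 95.7 / 100.7 × 100 = 95.0348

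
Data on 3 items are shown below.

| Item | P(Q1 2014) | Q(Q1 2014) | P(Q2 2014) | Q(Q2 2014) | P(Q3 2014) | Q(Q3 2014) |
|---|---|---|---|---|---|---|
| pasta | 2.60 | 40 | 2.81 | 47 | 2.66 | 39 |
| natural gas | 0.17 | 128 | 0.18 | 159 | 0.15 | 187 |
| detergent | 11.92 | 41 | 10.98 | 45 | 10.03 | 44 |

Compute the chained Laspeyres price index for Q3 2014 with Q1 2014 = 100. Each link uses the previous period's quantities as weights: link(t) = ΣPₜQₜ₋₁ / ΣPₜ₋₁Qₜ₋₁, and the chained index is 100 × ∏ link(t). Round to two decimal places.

87.36

Link Q1 2014→Q2 2014:
ΣP(Q2 2014)Q(Q1 2014) = 2.81×40 + 0.18×128 + 10.98×41 = 112.4 + 23.04 + 450.18 = 585.62
ΣP(Q1 2014)Q(Q1 2014) = 2.60×40 + 0.17×128 + 11.92×41 = 104 + 21.76 + 488.72 = 614.48
link = 585.62/614.48 = 0.953033
Link Q2 2014→Q3 2014:
ΣP(Q3 2014)Q(Q2 2014) = 2.66×47 + 0.15×159 + 10.03×45 = 125.02 + 23.85 + 451.35 = 600.22
ΣP(Q2 2014)Q(Q2 2014) = 2.81×47 + 0.18×159 + 10.98×45 = 132.07 + 28.62 + 494.1 = 654.79
link = 600.22/654.79 = 0.916660
Chained index = 100 × 0.953033 × 0.916660 = 87.3608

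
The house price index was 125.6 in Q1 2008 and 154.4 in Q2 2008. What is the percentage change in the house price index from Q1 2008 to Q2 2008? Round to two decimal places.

22.93%

Change = (154.4 − 125.6) / 125.6 × 100
       = 28.8 / 125.6 × 100 = 22.9299%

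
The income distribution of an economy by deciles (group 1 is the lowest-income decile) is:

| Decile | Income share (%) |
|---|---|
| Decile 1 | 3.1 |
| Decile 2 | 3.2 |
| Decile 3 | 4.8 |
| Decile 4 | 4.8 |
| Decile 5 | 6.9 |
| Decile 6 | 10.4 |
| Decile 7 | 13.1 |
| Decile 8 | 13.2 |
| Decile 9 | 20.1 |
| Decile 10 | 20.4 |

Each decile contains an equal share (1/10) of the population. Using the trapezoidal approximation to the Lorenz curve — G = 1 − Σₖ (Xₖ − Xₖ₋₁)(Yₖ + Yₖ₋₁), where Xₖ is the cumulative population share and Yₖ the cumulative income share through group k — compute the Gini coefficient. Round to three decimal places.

0.344

Cumulative income shares Yₖ: 0.0310, 0.0630, 0.1110, 0.1590, 0.2280, 0.3320, 0.4630, 0.5950, 0.7960, 1.0000
Σ (Xₖ−Xₖ₋₁)(Yₖ+Yₖ₋₁) = (1/10)(0.0310+0.0000) + (1/10)(0.0630+0.0310) + (1/10)(0.1110+0.0630) + (1/10)(0.1590+0.1110) + (1/10)(0.2280+0.1590) + (1/10)(0.3320+0.2280) + (1/10)(0.4630+0.3320) + (1/10)(0.5950+0.4630) + (1/10)(0.7960+0.5950) + (1/10)(1.0000+0.7960)
  = 0.0031 + 0.0094 + 0.0174 + 0.0270 + 0.0387 + 0.0560 + 0.0795 + 0.1058 + 0.1391 + 0.1796 = 0.6556
G = 1 − 0.6556 = 0.3444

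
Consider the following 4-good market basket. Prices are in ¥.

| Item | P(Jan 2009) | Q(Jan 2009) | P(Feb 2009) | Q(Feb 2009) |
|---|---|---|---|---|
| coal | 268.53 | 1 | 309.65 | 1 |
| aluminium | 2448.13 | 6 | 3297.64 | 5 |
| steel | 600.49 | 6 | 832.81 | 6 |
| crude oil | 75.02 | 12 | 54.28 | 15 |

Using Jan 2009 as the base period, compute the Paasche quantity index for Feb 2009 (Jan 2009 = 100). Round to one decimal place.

87.8

Paasche quantity index uses current-period prices as weights.
ΣP(Feb 2009)·Q(Feb 2009) = 309.65×1 + 3297.64×5 + 832.81×6 + 54.28×15 = 309.65 + 16488.2 + 4996.86 + 814.2 = 22608.91
ΣP(Feb 2009)·Q(Jan 2009) = 309.65×1 + 3297.64×6 + 832.81×6 + 54.28×12 = 309.65 + 19785.84 + 4996.86 + 651.36 = 25743.71
Index = 22608.91 / 25743.71 × 100 = 87.8230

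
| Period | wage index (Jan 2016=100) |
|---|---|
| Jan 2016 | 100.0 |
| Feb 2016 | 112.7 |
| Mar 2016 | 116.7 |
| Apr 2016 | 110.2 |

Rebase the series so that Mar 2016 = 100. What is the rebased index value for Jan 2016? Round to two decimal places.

Rebased(Jan 2016) = 100.0 / 116.7 × 100 = 85.6898

85.69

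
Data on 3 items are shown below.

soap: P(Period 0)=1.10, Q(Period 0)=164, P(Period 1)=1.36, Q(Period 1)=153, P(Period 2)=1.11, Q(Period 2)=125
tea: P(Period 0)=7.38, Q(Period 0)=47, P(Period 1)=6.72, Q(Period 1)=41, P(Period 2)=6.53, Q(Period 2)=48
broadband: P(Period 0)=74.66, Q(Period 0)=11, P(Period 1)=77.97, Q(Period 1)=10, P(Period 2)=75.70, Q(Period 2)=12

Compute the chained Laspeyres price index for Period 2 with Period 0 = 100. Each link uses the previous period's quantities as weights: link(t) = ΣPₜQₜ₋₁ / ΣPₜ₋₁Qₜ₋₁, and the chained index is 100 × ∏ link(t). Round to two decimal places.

97.93

Link Period 0→Period 1:
ΣP(Period 1)Q(Period 0) = 1.36×164 + 6.72×47 + 77.97×11 = 223.04 + 315.84 + 857.67 = 1396.55
ΣP(Period 0)Q(Period 0) = 1.10×164 + 7.38×47 + 74.66×11 = 180.4 + 346.86 + 821.26 = 1348.52
link = 1396.55/1348.52 = 1.035617
Link Period 1→Period 2:
ΣP(Period 2)Q(Period 1) = 1.11×153 + 6.53×41 + 75.70×10 = 169.83 + 267.73 + 757 = 1194.56
ΣP(Period 1)Q(Period 1) = 1.36×153 + 6.72×41 + 77.97×10 = 208.08 + 275.52 + 779.7 = 1263.3
link = 1194.56/1263.3 = 0.945587
Chained index = 100 × 1.035617 × 0.945587 = 97.9266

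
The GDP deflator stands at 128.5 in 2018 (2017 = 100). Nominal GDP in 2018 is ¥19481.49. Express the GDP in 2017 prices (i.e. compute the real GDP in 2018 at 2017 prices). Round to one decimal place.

15160.7

Real = Nominal ÷ (Index/100) = 19481.49 ÷ (128.5/100)
     = 19481.49 ÷ 1.285 = 15160.6926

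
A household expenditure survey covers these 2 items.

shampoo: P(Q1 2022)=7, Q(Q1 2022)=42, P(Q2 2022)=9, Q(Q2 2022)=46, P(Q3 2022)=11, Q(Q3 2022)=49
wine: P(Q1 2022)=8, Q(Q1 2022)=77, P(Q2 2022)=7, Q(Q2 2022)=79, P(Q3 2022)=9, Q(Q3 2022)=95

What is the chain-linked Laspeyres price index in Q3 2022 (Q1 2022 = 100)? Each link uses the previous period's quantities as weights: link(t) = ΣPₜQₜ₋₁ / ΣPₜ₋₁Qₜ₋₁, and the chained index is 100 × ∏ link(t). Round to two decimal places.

Link Q1 2022→Q2 2022:
ΣP(Q2 2022)Q(Q1 2022) = 9×42 + 7×77 = 378 + 539 = 917
ΣP(Q1 2022)Q(Q1 2022) = 7×42 + 8×77 = 294 + 616 = 910
link = 917/910 = 1.007692
Link Q2 2022→Q3 2022:
ΣP(Q3 2022)Q(Q2 2022) = 11×46 + 9×79 = 506 + 711 = 1217
ΣP(Q2 2022)Q(Q2 2022) = 9×46 + 7×79 = 414 + 553 = 967
link = 1217/967 = 1.258532
Chained index = 100 × 1.007692 × 1.258532 = 126.8213

126.82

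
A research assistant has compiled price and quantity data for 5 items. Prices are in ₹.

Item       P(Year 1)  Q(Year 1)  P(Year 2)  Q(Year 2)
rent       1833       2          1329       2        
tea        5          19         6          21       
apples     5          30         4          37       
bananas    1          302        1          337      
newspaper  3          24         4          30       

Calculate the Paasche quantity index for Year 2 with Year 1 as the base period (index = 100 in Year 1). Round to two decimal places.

Paasche quantity index uses current-period prices as weights.
ΣP(Year 2)·Q(Year 2) = 1329×2 + 6×21 + 4×37 + 1×337 + 4×30 = 2658 + 126 + 148 + 337 + 120 = 3389
ΣP(Year 2)·Q(Year 1) = 1329×2 + 6×19 + 4×30 + 1×302 + 4×24 = 2658 + 114 + 120 + 302 + 96 = 3290
Index = 3389 / 3290 × 100 = 103.0091

103.01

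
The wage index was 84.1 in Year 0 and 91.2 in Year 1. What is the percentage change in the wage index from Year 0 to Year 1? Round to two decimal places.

8.44%

Change = (91.2 − 84.1) / 84.1 × 100
       = 7.1 / 84.1 × 100 = 8.4423%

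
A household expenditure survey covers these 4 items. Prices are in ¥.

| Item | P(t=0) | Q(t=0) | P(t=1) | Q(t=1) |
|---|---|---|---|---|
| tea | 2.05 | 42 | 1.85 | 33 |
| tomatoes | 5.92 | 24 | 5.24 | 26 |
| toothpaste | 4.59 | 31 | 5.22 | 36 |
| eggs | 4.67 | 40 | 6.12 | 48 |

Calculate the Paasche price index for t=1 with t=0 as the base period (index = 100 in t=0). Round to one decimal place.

Paasche price index uses current-period quantities as weights.
ΣP(t=1)·Q(t=1) = 1.85×33 + 5.24×26 + 5.22×36 + 6.12×48 = 61.05 + 136.24 + 187.92 + 293.76 = 678.97
ΣP(t=0)·Q(t=1) = 2.05×33 + 5.92×26 + 4.59×36 + 4.67×48 = 67.65 + 153.92 + 165.24 + 224.16 = 610.97
Index = 678.97 / 610.97 × 100 = 111.1298

111.1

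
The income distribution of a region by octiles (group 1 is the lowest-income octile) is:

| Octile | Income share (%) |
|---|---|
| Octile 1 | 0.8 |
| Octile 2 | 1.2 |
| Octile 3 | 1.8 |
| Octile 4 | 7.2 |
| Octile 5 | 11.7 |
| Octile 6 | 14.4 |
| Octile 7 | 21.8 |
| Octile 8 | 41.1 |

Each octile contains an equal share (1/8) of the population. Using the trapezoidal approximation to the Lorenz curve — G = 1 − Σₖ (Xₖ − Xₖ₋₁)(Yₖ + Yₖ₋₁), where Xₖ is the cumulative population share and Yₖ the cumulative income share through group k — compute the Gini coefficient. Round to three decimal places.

0.534

Cumulative income shares Yₖ: 0.0080, 0.0200, 0.0380, 0.1100, 0.2270, 0.3710, 0.5890, 1.0000
Σ (Xₖ−Xₖ₋₁)(Yₖ+Yₖ₋₁) = (1/8)(0.0080+0.0000) + (1/8)(0.0200+0.0080) + (1/8)(0.0380+0.0200) + (1/8)(0.1100+0.0380) + (1/8)(0.2270+0.1100) + (1/8)(0.3710+0.2270) + (1/8)(0.5890+0.3710) + (1/8)(1.0000+0.5890)
  = 0.0010 + 0.0035 + 0.0073 + 0.0185 + 0.0421 + 0.0747 + 0.1200 + 0.1986 = 0.4657
G = 1 − 0.4657 = 0.5343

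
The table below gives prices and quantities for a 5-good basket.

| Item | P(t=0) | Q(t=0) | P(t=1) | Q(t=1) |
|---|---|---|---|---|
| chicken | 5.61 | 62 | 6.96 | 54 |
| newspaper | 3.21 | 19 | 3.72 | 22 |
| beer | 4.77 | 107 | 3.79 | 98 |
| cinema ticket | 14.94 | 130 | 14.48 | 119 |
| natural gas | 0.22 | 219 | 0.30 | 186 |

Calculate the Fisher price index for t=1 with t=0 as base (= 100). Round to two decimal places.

Laspeyres component (base-period weights):
ΣP(t=1)Q(t=0) = 6.96×62 + 3.72×19 + 3.79×107 + 14.48×130 + 0.30×219 = 431.52 + 70.68 + 405.53 + 1882.4 + 65.7 = 2855.83
ΣP(t=0)Q(t=0) = 5.61×62 + 3.21×19 + 4.77×107 + 14.94×130 + 0.22×219 = 347.82 + 60.99 + 510.39 + 1942.2 + 48.18 = 2909.58
L = 2855.83 / 2909.58 × 100 = 98.1527
Paasche component (current-period weights):
ΣP(t=1)Q(t=1) = 6.96×54 + 3.72×22 + 3.79×98 + 14.48×119 + 0.30×186 = 375.84 + 81.84 + 371.42 + 1723.12 + 55.8 = 2608.02
ΣP(t=0)Q(t=1) = 5.61×54 + 3.21×22 + 4.77×98 + 14.94×119 + 0.22×186 = 302.94 + 70.62 + 467.46 + 1777.86 + 40.92 = 2659.8
P = 2608.02 / 2659.8 × 100 = 98.0532
Fisher = √(L × P) = √(98.1527 × 98.0532) = 98.1029

98.10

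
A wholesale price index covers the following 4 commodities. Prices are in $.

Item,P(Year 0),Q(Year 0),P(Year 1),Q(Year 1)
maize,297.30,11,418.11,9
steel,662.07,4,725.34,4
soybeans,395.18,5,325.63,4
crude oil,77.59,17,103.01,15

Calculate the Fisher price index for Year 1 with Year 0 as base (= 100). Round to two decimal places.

Laspeyres component (base-period weights):
ΣP(Year 1)Q(Year 0) = 418.11×11 + 725.34×4 + 325.63×5 + 103.01×17 = 4599.21 + 2901.36 + 1628.15 + 1751.17 = 10879.89
ΣP(Year 0)Q(Year 0) = 297.30×11 + 662.07×4 + 395.18×5 + 77.59×17 = 3270.3 + 2648.28 + 1975.9 + 1319.03 = 9213.51
L = 10879.89 / 9213.51 × 100 = 118.0863
Paasche component (current-period weights):
ΣP(Year 1)Q(Year 1) = 418.11×9 + 725.34×4 + 325.63×4 + 103.01×15 = 3762.99 + 2901.36 + 1302.52 + 1545.15 = 9512.02
ΣP(Year 0)Q(Year 1) = 297.30×9 + 662.07×4 + 395.18×4 + 77.59×15 = 2675.7 + 2648.28 + 1580.72 + 1163.85 = 8068.55
P = 9512.02 / 8068.55 × 100 = 117.8901
Fisher = √(L × P) = √(118.0863 × 117.8901) = 117.9881

117.99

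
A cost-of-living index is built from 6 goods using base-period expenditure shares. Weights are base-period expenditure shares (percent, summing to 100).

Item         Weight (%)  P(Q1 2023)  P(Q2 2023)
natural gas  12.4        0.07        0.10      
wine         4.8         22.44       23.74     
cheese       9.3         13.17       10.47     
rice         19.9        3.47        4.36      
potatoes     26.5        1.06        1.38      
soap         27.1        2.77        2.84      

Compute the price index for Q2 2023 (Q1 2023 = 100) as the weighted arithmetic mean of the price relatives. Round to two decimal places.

natural gas: 12.4 × (0.10/0.07) = 12.4 × 1.428571 = 17.7143
wine: 4.8 × (23.74/22.44) = 4.8 × 1.057932 = 5.0781
cheese: 9.3 × (10.47/13.17) = 9.3 × 0.794989 = 7.3934
rice: 19.9 × (4.36/3.47) = 19.9 × 1.256484 = 25.0040
potatoes: 26.5 × (1.38/1.06) = 26.5 × 1.301887 = 34.5000
soap: 27.1 × (2.84/2.77) = 27.1 × 1.025271 = 27.7848
Index = Σ wᵢ·(p₁ᵢ/p₀ᵢ) = 17.7143 + 5.0781 + 7.3934 + 25.0040 + 34.5000 + 27.7848 = 117.4746

117.47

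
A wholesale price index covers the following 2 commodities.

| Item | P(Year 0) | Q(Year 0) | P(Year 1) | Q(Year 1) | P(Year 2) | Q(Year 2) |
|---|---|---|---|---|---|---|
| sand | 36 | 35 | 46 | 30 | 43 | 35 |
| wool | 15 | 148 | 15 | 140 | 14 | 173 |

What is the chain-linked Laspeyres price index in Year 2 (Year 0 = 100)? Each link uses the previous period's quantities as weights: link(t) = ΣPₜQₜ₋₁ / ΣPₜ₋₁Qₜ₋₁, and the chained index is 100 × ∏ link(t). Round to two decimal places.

Link Year 0→Year 1:
ΣP(Year 1)Q(Year 0) = 46×35 + 15×148 = 1610 + 2220 = 3830
ΣP(Year 0)Q(Year 0) = 36×35 + 15×148 = 1260 + 2220 = 3480
link = 3830/3480 = 1.100575
Link Year 1→Year 2:
ΣP(Year 2)Q(Year 1) = 43×30 + 14×140 = 1290 + 1960 = 3250
ΣP(Year 1)Q(Year 1) = 46×30 + 15×140 = 1380 + 2100 = 3480
link = 3250/3480 = 0.933908
Chained index = 100 × 1.100575 × 0.933908 = 102.7836

102.78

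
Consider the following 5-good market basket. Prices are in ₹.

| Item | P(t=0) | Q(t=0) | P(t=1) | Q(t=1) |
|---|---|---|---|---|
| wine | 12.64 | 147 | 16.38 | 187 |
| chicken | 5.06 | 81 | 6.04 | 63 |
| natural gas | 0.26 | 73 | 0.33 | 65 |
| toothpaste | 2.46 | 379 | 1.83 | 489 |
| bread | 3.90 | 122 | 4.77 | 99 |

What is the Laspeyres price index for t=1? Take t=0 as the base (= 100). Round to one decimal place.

Laspeyres price index uses base-period quantities as weights.
ΣP(t=1)·Q(t=0) = 16.38×147 + 6.04×81 + 0.33×73 + 1.83×379 + 4.77×122 = 2407.86 + 489.24 + 24.09 + 693.57 + 581.94 = 4196.7
ΣP(t=0)·Q(t=0) = 12.64×147 + 5.06×81 + 0.26×73 + 2.46×379 + 3.90×122 = 1858.08 + 409.86 + 18.98 + 932.34 + 475.8 = 3695.06
Index = 4196.7 / 3695.06 × 100 = 113.5760

113.6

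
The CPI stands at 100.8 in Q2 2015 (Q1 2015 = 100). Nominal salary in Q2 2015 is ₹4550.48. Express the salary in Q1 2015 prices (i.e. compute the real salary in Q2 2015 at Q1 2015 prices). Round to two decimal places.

4514.37

Real = Nominal ÷ (Index/100) = 4550.48 ÷ (100.8/100)
     = 4550.48 ÷ 1.008 = 4514.3651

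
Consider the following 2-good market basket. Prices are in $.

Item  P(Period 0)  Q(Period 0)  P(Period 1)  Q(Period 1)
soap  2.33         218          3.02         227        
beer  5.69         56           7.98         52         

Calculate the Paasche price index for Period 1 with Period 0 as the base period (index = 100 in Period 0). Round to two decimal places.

Paasche price index uses current-period quantities as weights.
ΣP(Period 1)·Q(Period 1) = 3.02×227 + 7.98×52 = 685.54 + 414.96 = 1100.5
ΣP(Period 0)·Q(Period 1) = 2.33×227 + 5.69×52 = 528.91 + 295.88 = 824.79
Index = 1100.5 / 824.79 × 100 = 133.4279

133.43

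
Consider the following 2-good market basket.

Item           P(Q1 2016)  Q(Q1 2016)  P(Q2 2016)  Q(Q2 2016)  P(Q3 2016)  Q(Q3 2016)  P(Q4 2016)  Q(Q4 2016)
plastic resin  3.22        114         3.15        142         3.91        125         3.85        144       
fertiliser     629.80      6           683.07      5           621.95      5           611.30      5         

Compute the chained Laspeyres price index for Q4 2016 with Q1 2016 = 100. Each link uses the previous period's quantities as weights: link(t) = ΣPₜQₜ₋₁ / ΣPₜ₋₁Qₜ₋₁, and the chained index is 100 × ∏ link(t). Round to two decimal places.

Link Q1 2016→Q2 2016:
ΣP(Q2 2016)Q(Q1 2016) = 3.15×114 + 683.07×6 = 359.1 + 4098.42 = 4457.52
ΣP(Q1 2016)Q(Q1 2016) = 3.22×114 + 629.80×6 = 367.08 + 3778.8 = 4145.88
link = 4457.52/4145.88 = 1.075169
Link Q2 2016→Q3 2016:
ΣP(Q3 2016)Q(Q2 2016) = 3.91×142 + 621.95×5 = 555.22 + 3109.75 = 3664.97
ΣP(Q2 2016)Q(Q2 2016) = 3.15×142 + 683.07×5 = 447.3 + 3415.35 = 3862.65
link = 3664.97/3862.65 = 0.948823
Link Q3 2016→Q4 2016:
ΣP(Q4 2016)Q(Q3 2016) = 3.85×125 + 611.30×5 = 481.25 + 3056.5 = 3537.75
ΣP(Q3 2016)Q(Q3 2016) = 3.91×125 + 621.95×5 = 488.75 + 3109.75 = 3598.5
link = 3537.75/3598.5 = 0.983118
Chained index = 100 × 1.075169 × 0.948823 × 0.983118 = 100.2922

100.29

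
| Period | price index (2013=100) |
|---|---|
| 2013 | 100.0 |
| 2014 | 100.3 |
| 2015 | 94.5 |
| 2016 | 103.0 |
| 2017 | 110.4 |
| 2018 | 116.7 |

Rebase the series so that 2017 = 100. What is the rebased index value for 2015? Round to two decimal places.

85.60

Rebased(2015) = 94.5 / 110.4 × 100 = 85.5978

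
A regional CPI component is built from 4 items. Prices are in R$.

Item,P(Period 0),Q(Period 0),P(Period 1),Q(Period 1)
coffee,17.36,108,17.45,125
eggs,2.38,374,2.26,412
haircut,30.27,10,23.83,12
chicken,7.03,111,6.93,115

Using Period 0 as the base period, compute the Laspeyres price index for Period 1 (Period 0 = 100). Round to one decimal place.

Laspeyres price index uses base-period quantities as weights.
ΣP(Period 1)·Q(Period 0) = 17.45×108 + 2.26×374 + 23.83×10 + 6.93×111 = 1884.6 + 845.24 + 238.3 + 769.23 = 3737.37
ΣP(Period 0)·Q(Period 0) = 17.36×108 + 2.38×374 + 30.27×10 + 7.03×111 = 1874.88 + 890.12 + 302.7 + 780.33 = 3848.03
Index = 3737.37 / 3848.03 × 100 = 97.1242

97.1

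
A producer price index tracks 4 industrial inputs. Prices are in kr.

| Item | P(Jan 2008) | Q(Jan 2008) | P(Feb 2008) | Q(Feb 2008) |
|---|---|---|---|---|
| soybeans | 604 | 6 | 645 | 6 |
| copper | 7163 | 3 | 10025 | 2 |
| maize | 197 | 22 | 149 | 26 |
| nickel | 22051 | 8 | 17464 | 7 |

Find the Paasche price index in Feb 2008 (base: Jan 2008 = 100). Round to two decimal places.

Paasche price index uses current-period quantities as weights.
ΣP(Feb 2008)·Q(Feb 2008) = 645×6 + 10025×2 + 149×26 + 17464×7 = 3870 + 20050 + 3874 + 122248 = 150042
ΣP(Jan 2008)·Q(Feb 2008) = 604×6 + 7163×2 + 197×26 + 22051×7 = 3624 + 14326 + 5122 + 154357 = 177429
Index = 150042 / 177429 × 100 = 84.5645

84.56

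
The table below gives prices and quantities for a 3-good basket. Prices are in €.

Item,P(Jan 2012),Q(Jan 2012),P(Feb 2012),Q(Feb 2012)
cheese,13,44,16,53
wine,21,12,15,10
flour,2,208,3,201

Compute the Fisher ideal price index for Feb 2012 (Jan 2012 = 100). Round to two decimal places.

Laspeyres component (base-period weights):
ΣP(Feb 2012)Q(Jan 2012) = 16×44 + 15×12 + 3×208 = 704 + 180 + 624 = 1508
ΣP(Jan 2012)Q(Jan 2012) = 13×44 + 21×12 + 2×208 = 572 + 252 + 416 = 1240
L = 1508 / 1240 × 100 = 121.6129
Paasche component (current-period weights):
ΣP(Feb 2012)Q(Feb 2012) = 16×53 + 15×10 + 3×201 = 848 + 150 + 603 = 1601
ΣP(Jan 2012)Q(Feb 2012) = 13×53 + 21×10 + 2×201 = 689 + 210 + 402 = 1301
P = 1601 / 1301 × 100 = 123.0592
Fisher = √(L × P) = √(121.6129 × 123.0592) = 122.3339

122.33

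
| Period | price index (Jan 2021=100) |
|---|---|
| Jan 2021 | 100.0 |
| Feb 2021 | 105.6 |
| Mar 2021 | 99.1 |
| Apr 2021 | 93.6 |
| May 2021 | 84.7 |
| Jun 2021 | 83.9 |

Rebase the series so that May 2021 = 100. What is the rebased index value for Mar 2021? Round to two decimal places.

Rebased(Mar 2021) = 99.1 / 84.7 × 100 = 117.0012

117.00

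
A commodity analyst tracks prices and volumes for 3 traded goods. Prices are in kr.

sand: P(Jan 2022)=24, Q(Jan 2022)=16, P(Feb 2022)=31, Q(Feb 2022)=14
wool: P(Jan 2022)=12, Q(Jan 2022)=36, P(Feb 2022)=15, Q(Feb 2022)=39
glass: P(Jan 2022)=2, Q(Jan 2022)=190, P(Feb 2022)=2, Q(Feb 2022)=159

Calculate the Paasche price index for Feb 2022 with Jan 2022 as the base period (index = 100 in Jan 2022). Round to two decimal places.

119.16

Paasche price index uses current-period quantities as weights.
ΣP(Feb 2022)·Q(Feb 2022) = 31×14 + 15×39 + 2×159 = 434 + 585 + 318 = 1337
ΣP(Jan 2022)·Q(Feb 2022) = 24×14 + 12×39 + 2×159 = 336 + 468 + 318 = 1122
Index = 1337 / 1122 × 100 = 119.1622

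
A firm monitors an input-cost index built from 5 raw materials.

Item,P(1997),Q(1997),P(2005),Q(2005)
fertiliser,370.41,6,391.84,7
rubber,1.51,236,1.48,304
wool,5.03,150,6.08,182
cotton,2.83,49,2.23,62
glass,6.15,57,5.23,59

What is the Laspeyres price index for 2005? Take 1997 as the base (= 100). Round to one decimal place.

Laspeyres price index uses base-period quantities as weights.
ΣP(2005)·Q(1997) = 391.84×6 + 1.48×236 + 6.08×150 + 2.23×49 + 5.23×57 = 2351.04 + 349.28 + 912 + 109.27 + 298.11 = 4019.7
ΣP(1997)·Q(1997) = 370.41×6 + 1.51×236 + 5.03×150 + 2.83×49 + 6.15×57 = 2222.46 + 356.36 + 754.5 + 138.67 + 350.55 = 3822.54
Index = 4019.7 / 3822.54 × 100 = 105.1578

105.2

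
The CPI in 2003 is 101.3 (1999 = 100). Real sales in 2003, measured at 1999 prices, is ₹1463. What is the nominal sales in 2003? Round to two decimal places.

Nominal = Real × (Index/100) = 1463 × (101.3/100)
        = 1463 × 1.013 = 1482.0190

1482.02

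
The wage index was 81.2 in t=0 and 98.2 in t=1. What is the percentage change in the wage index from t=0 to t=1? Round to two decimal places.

20.94%

Change = (98.2 − 81.2) / 81.2 × 100
       = 17.0 / 81.2 × 100 = 20.9360%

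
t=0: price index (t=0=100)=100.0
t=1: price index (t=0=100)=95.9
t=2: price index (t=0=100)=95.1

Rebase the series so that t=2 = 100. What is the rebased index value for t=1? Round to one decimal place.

100.8

Rebased(t=1) = 95.9 / 95.1 × 100 = 100.8412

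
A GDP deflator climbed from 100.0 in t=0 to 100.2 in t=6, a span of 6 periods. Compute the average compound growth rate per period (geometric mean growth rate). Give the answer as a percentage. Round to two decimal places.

0.03%

Growth factor = (100.2/100.0)^(1/6) = (1.002000)^(1/6) = 1.000333
Growth rate = 1.000333 − 1 = 0.000333 = 0.0333%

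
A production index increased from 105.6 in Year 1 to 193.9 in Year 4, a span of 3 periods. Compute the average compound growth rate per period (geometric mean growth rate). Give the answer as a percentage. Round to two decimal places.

22.45%

Growth factor = (193.9/105.6)^(1/3) = (1.836174)^(1/3) = 1.224535
Growth rate = 1.224535 − 1 = 0.224535 = 22.4535%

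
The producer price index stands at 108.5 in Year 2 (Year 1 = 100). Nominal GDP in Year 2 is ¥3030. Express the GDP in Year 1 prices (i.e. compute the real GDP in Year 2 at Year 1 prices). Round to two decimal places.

Real = Nominal ÷ (Index/100) = 3030 ÷ (108.5/100)
     = 3030 ÷ 1.085 = 2792.6267

2792.63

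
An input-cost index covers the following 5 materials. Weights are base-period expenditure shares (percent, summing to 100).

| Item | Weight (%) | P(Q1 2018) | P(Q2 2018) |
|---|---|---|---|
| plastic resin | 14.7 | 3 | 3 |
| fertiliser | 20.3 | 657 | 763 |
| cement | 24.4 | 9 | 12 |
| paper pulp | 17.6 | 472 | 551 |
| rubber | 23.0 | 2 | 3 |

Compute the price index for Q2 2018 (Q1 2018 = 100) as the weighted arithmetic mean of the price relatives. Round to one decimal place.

125.9

plastic resin: 14.7 × (3/3) = 14.7 × 1.000000 = 14.7000
fertiliser: 20.3 × (763/657) = 20.3 × 1.161339 = 23.5752
cement: 24.4 × (12/9) = 24.4 × 1.333333 = 32.5333
paper pulp: 17.6 × (551/472) = 17.6 × 1.167373 = 20.5458
rubber: 23.0 × (3/2) = 23.0 × 1.500000 = 34.5000
Index = Σ wᵢ·(p₁ᵢ/p₀ᵢ) = 14.7000 + 23.5752 + 32.5333 + 20.5458 + 34.5000 = 125.8543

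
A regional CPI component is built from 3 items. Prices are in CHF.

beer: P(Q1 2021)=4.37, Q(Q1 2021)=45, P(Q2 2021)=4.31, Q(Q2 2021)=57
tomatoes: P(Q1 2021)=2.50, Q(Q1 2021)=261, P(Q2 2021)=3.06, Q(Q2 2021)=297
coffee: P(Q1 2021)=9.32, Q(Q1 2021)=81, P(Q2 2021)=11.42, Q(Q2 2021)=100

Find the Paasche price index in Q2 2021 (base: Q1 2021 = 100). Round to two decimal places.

119.39

Paasche price index uses current-period quantities as weights.
ΣP(Q2 2021)·Q(Q2 2021) = 4.31×57 + 3.06×297 + 11.42×100 = 245.67 + 908.82 + 1142 = 2296.49
ΣP(Q1 2021)·Q(Q2 2021) = 4.37×57 + 2.50×297 + 9.32×100 = 249.09 + 742.5 + 932 = 1923.59
Index = 2296.49 / 1923.59 × 100 = 119.3856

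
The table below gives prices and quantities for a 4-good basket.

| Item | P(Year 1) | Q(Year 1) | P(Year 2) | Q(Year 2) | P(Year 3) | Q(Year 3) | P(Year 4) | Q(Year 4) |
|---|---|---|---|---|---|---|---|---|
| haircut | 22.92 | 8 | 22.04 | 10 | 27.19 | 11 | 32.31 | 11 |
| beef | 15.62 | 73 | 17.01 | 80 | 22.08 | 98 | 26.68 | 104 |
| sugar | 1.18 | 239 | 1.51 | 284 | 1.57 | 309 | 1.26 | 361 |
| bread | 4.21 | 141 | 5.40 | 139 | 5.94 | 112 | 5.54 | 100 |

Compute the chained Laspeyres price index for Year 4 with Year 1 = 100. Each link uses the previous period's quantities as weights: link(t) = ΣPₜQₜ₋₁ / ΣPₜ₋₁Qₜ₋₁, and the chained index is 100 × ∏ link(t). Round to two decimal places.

Link Year 1→Year 2:
ΣP(Year 2)Q(Year 1) = 22.04×8 + 17.01×73 + 1.51×239 + 5.40×141 = 176.32 + 1241.73 + 360.89 + 761.4 = 2540.34
ΣP(Year 1)Q(Year 1) = 22.92×8 + 15.62×73 + 1.18×239 + 4.21×141 = 183.36 + 1140.26 + 282.02 + 593.61 = 2199.25
link = 2540.34/2199.25 = 1.155094
Link Year 2→Year 3:
ΣP(Year 3)Q(Year 2) = 27.19×10 + 22.08×80 + 1.57×284 + 5.94×139 = 271.9 + 1766.4 + 445.88 + 825.66 = 3309.84
ΣP(Year 2)Q(Year 2) = 22.04×10 + 17.01×80 + 1.51×284 + 5.40×139 = 220.4 + 1360.8 + 428.84 + 750.6 = 2760.64
link = 3309.84/2760.64 = 1.198939
Link Year 3→Year 4:
ΣP(Year 4)Q(Year 3) = 32.31×11 + 26.68×98 + 1.26×309 + 5.54×112 = 355.41 + 2614.64 + 389.34 + 620.48 = 3979.87
ΣP(Year 3)Q(Year 3) = 27.19×11 + 22.08×98 + 1.57×309 + 5.94×112 = 299.09 + 2163.84 + 485.13 + 665.28 = 3613.34
link = 3979.87/3613.34 = 1.101438
Chained index = 100 × 1.155094 × 1.198939 × 1.101438 = 152.5368

152.54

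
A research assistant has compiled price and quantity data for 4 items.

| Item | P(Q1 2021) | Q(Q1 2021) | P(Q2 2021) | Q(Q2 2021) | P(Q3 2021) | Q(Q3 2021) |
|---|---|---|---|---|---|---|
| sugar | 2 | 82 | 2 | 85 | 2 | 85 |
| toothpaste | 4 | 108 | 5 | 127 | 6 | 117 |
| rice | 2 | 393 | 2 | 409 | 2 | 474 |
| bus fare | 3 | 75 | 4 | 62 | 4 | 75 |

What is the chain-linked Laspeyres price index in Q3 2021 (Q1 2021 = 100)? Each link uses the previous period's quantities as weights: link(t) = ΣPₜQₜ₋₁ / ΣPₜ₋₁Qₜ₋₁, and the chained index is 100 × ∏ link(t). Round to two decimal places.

Link Q1 2021→Q2 2021:
ΣP(Q2 2021)Q(Q1 2021) = 2×82 + 5×108 + 2×393 + 4×75 = 164 + 540 + 786 + 300 = 1790
ΣP(Q1 2021)Q(Q1 2021) = 2×82 + 4×108 + 2×393 + 3×75 = 164 + 432 + 786 + 225 = 1607
link = 1790/1607 = 1.113877
Link Q2 2021→Q3 2021:
ΣP(Q3 2021)Q(Q2 2021) = 2×85 + 6×127 + 2×409 + 4×62 = 170 + 762 + 818 + 248 = 1998
ΣP(Q2 2021)Q(Q2 2021) = 2×85 + 5×127 + 2×409 + 4×62 = 170 + 635 + 818 + 248 = 1871
link = 1998/1871 = 1.067878
Chained index = 100 × 1.113877 × 1.067878 = 118.9485

118.95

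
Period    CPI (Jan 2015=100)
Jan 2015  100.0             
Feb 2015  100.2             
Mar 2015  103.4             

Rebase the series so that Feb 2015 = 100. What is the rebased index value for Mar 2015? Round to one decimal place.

103.2

Rebased(Mar 2015) = 103.4 / 100.2 × 100 = 103.1936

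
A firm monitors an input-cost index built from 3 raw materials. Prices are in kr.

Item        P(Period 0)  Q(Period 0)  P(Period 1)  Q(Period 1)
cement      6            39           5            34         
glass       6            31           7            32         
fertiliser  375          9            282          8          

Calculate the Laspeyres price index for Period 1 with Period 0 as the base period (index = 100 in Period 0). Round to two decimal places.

Laspeyres price index uses base-period quantities as weights.
ΣP(Period 1)·Q(Period 0) = 5×39 + 7×31 + 282×9 = 195 + 217 + 2538 = 2950
ΣP(Period 0)·Q(Period 0) = 6×39 + 6×31 + 375×9 = 234 + 186 + 3375 = 3795
Index = 2950 / 3795 × 100 = 77.7339

77.73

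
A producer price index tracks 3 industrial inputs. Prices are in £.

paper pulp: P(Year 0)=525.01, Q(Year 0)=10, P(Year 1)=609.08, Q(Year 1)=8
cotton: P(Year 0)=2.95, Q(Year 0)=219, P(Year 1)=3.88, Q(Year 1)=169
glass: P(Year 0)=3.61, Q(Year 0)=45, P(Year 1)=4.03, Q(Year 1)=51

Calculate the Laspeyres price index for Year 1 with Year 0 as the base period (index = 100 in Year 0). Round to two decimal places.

117.55

Laspeyres price index uses base-period quantities as weights.
ΣP(Year 1)·Q(Year 0) = 609.08×10 + 3.88×219 + 4.03×45 = 6090.8 + 849.72 + 181.35 = 7121.87
ΣP(Year 0)·Q(Year 0) = 525.01×10 + 2.95×219 + 3.61×45 = 5250.1 + 646.05 + 162.45 = 6058.6
Index = 7121.87 / 6058.6 × 100 = 117.5498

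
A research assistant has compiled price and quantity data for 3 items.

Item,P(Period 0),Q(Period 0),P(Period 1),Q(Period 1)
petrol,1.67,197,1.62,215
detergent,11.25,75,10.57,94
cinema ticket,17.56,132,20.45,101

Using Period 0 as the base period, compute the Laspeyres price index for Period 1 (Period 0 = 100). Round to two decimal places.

Laspeyres price index uses base-period quantities as weights.
ΣP(Period 1)·Q(Period 0) = 1.62×197 + 10.57×75 + 20.45×132 = 319.14 + 792.75 + 2699.4 = 3811.29
ΣP(Period 0)·Q(Period 0) = 1.67×197 + 11.25×75 + 17.56×132 = 328.99 + 843.75 + 2317.92 = 3490.66
Index = 3811.29 / 3490.66 × 100 = 109.1854

109.19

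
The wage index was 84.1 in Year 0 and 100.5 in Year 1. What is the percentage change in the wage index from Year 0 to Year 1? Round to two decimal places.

19.50%

Change = (100.5 − 84.1) / 84.1 × 100
       = 16.4 / 84.1 × 100 = 19.5006%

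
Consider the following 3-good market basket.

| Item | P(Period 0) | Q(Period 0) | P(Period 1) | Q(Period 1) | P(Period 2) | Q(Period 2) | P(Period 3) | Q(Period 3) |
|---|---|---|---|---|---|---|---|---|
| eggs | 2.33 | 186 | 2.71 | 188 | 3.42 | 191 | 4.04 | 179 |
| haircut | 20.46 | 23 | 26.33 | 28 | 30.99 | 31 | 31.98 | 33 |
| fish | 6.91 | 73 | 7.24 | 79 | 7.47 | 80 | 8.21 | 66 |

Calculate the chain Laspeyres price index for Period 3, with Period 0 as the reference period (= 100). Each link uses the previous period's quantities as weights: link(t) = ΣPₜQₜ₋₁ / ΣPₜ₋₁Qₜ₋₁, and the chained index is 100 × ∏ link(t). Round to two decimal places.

Link Period 0→Period 1:
ΣP(Period 1)Q(Period 0) = 2.71×186 + 26.33×23 + 7.24×73 = 504.06 + 605.59 + 528.52 = 1638.17
ΣP(Period 0)Q(Period 0) = 2.33×186 + 20.46×23 + 6.91×73 = 433.38 + 470.58 + 504.43 = 1408.39
link = 1638.17/1408.39 = 1.163151
Link Period 1→Period 2:
ΣP(Period 2)Q(Period 1) = 3.42×188 + 30.99×28 + 7.47×79 = 642.96 + 867.72 + 590.13 = 2100.81
ΣP(Period 1)Q(Period 1) = 2.71×188 + 26.33×28 + 7.24×79 = 509.48 + 737.24 + 571.96 = 1818.68
link = 2100.81/1818.68 = 1.155129
Link Period 2→Period 3:
ΣP(Period 3)Q(Period 2) = 4.04×191 + 31.98×31 + 8.21×80 = 771.64 + 991.38 + 656.8 = 2419.82
ΣP(Period 2)Q(Period 2) = 3.42×191 + 30.99×31 + 7.47×80 = 653.22 + 960.69 + 597.6 = 2211.51
link = 2419.82/2211.51 = 1.094194
Chained index = 100 × 1.163151 × 1.155129 × 1.094194 = 147.0147

147.01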